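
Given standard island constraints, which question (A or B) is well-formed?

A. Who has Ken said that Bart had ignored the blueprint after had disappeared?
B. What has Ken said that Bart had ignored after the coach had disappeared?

B

In A, the wh-phrase is extracted from inside an adjunct island (introduced by "after"), which blocks movement.
In B, the extraction path crosses only that-complement boundaries, which are transparent.
So B is grammatical.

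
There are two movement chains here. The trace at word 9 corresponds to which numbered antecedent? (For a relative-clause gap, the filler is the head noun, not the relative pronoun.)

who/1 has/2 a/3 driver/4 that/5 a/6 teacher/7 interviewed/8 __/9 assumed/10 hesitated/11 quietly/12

4

The marked gap is inside the relative clause, the direct object of "interviewed".
Its filler is the head noun "driver" (via "that"), at word 4.
(The other dependency links word 1 to a gap after word 10.)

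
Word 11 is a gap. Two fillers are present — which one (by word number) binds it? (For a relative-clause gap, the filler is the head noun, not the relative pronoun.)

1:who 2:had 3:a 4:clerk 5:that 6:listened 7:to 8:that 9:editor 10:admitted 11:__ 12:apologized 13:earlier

1

The marked gap is the subject of "apologized".
Its filler is the fronted wh-phrase "who", at word 1.
(The other dependency links word 4 to a gap after word 5.)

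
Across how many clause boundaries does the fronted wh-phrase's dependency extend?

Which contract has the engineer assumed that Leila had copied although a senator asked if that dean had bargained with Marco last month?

1

"which contract" is extracted from the object of "copied".
Boundaries crossed, outermost first: [that] — 1 in total.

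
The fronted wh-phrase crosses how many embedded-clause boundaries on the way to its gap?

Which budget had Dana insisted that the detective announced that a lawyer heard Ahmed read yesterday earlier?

3

"which budget" is extracted from the object of "read".
Boundaries crossed, outermost first: [that], [that], [Ø] — 3 in total.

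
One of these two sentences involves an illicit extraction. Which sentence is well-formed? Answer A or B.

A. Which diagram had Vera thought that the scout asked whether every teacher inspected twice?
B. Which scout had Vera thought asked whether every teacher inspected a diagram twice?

In A, the wh-phrase is extracted from inside a wh-island (introduced by "whether"), which blocks movement.
In B, the extraction path crosses only that-complement boundaries, which are transparent.
So B is grammatical.

B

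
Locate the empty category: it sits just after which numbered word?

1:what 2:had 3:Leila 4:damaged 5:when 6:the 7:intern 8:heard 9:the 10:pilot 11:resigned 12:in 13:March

4

The displaced element is "what" (word 1).
It functions as the direct object of "damaged", so the gap sits immediately after word 4 ("damaged").
Base order: Leila had damaged what when the intern heard the pilot resigned in March.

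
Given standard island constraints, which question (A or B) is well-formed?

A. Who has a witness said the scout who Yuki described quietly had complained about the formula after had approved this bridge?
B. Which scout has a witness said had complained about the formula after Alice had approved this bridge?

In A, the wh-phrase is extracted from inside an adjunct island (introduced by "after"), which blocks movement.
In B, the extraction path crosses only that-complement boundaries, which are transparent.
So B is grammatical.

B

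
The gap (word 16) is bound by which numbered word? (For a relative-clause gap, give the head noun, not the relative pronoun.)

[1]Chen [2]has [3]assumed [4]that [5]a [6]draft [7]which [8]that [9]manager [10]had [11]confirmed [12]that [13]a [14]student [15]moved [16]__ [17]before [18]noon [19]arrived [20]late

The gap at 16 is the object of "moved", inside a relative clause.
The relative pronoun is "which" (word 7); it is bound by the head noun immediately before it.
Its filler is the head noun "draft", at word 6.

6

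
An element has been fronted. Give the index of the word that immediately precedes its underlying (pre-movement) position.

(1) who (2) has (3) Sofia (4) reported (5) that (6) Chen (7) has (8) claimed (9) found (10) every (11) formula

The displaced element is "who" (word 1).
It is linked across 2 clause boundaries (that → Ø).
It functions as the subject of "found", so the gap sits immediately after word 8 ("claimed").
Base order: Sofia has reported that Chen has claimed that who found every formula.

8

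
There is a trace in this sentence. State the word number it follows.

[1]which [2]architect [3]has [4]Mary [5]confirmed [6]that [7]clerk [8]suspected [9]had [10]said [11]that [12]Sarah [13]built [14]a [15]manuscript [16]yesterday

8

The displaced element is "which architect" (word 2).
It is linked across 2 clause boundaries (Ø → Ø).
It functions as the subject of "said", so the gap sits immediately after word 8 ("suspected").
Base order: Mary has confirmed that clerk suspected that which architect had said that Sarah built a manuscript yesterday.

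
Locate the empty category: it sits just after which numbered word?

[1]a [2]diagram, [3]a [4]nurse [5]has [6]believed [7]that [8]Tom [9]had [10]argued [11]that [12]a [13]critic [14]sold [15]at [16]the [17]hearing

The displaced element is "a diagram" (word 2).
It is linked across 2 clause boundaries (that → that).
It functions as the direct object of "sold", so the gap sits immediately after word 14 ("sold").
Base order: A nurse has believed that Tom had argued that a critic sold a diagram at the hearing.

14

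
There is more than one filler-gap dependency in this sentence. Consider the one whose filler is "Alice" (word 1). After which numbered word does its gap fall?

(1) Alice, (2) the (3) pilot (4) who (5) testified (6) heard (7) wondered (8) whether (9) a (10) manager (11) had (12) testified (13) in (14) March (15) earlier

The displaced element is "Alice" (word 1).
It is linked across 1 clause boundary (Ø).
It functions as the subject of "wondered", so the gap sits immediately after word 6 ("heard").
Base order: The pilot who testified heard that Alice wondered whether a manager had testified in March earlier.

6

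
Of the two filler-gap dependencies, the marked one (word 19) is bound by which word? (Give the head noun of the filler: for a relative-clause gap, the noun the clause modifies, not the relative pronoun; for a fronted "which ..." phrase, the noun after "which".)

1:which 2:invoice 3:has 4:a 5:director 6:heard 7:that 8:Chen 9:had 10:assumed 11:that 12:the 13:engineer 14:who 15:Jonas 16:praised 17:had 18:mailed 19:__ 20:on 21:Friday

2

The marked gap is the direct object of "mailed".
Its filler is the fronted wh-phrase "which invoice", at word 2.
(The other dependency links word 13 to a gap after word 16.)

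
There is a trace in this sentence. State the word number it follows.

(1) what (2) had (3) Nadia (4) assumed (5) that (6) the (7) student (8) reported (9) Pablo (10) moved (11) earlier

10

The displaced element is "what" (word 1).
It is linked across 2 clause boundaries (that → Ø).
It functions as the direct object of "moved", so the gap sits immediately after word 10 ("moved").
Base order: Nadia had assumed that the student reported Pablo moved what earlier.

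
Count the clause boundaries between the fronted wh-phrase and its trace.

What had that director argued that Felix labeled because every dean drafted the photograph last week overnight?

"what" is extracted from the object of "labeled".
Boundaries crossed, outermost first: [that] — 1 in total.

1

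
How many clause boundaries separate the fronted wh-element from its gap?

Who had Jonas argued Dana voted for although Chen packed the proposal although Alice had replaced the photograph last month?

"who" is extracted from the PP object of "voted".
Boundaries crossed, outermost first: [Ø] — 1 in total.

1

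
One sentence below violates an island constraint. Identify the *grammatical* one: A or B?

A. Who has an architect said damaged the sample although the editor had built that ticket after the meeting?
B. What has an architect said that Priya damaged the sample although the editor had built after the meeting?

A

In B, the wh-phrase is extracted from inside an adjunct island (introduced by "although"), which blocks movement.
In A, the extraction path crosses only that-complement boundaries, which are transparent.
So A is grammatical.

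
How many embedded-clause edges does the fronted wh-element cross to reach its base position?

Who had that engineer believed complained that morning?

"who" is extracted from the subject of "complained".
Boundaries crossed, outermost first: [Ø] — 1 in total.

1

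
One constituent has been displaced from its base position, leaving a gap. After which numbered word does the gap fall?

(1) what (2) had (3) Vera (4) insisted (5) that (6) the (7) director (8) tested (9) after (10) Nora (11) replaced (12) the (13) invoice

The displaced element is "what" (word 1).
It is linked across 1 clause boundary (that).
It functions as the direct object of "tested", so the gap sits immediately after word 8 ("tested").
Base order: Vera had insisted that the director tested what after Nora replaced the invoice.

8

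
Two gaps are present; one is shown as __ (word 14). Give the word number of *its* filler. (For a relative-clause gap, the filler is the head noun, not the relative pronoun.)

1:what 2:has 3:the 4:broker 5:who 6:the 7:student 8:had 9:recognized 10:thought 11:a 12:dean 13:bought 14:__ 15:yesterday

The marked gap is the direct object of "bought".
Its filler is the fronted wh-phrase "what", at word 1.
(The other dependency links word 4 to a gap after word 9.)

1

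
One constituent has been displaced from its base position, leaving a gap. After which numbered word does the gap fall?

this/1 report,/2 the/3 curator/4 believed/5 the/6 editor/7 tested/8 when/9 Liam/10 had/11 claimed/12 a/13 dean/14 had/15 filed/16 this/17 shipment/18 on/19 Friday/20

The displaced element is "this report" (word 2).
It is linked across 1 clause boundary (Ø).
It functions as the direct object of "tested", so the gap sits immediately after word 8 ("tested").
Base order: The curator believed the editor tested this report when Liam had claimed a dean had filed this shipment on Friday.

8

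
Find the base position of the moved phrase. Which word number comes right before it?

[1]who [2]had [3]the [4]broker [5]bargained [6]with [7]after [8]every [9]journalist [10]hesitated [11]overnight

6

The displaced element is "who" (word 1).
It functions as the object of the preposition "with" of "bargained", so the gap sits immediately after word 6 ("with").
Base order: The broker had bargained with who after every journalist hesitated overnight.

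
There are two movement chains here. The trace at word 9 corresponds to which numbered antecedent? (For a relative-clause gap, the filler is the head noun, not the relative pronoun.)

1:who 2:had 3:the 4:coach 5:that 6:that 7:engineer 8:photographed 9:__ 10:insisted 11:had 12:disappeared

4

The marked gap is inside the relative clause, the direct object of "photographed".
Its filler is the head noun "coach" (via "that"), at word 4.
(The other dependency links word 1 to a gap after word 10.)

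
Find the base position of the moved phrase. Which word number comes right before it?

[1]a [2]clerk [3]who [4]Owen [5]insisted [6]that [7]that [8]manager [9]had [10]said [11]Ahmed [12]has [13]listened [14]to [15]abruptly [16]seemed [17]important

The displaced element is "a clerk" (word 2).
It is linked across 2 clause boundaries (that → Ø).
It functions as the object of the preposition "to" of "listened", so the gap sits immediately after word 14 ("to").
Base order: Owen insisted that that manager had said Ahmed has listened to a clerk abruptly.

14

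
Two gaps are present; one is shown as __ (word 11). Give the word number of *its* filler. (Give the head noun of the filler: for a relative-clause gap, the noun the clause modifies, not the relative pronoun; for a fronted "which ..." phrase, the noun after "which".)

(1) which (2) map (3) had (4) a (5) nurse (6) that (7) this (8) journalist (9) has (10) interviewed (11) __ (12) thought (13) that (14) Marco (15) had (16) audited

5

The marked gap is inside the relative clause, the direct object of "interviewed".
Its filler is the head noun "nurse" (via "that"), at word 5.
(The other dependency links word 2 to a gap after word 16.)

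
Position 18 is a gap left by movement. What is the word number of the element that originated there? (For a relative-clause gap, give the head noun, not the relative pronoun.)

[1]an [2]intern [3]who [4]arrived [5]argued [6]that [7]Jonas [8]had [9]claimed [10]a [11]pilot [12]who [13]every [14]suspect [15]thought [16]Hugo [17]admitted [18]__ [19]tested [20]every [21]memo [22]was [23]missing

11

The gap at 18 is the subject of "tested", inside a relative clause.
The relative pronoun is "who" (word 12); it is bound by the head noun immediately before it.
Its filler is the head noun "pilot", at word 11.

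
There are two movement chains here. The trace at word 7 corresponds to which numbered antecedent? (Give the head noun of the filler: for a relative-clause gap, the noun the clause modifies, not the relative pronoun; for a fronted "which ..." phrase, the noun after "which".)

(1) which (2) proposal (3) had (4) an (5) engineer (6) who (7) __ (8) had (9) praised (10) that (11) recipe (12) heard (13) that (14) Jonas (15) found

The marked gap is inside the relative clause, the subject of "praised".
Its filler is the head noun "engineer" (via "who"), at word 5.
(The other dependency links word 2 to a gap after word 15.)

5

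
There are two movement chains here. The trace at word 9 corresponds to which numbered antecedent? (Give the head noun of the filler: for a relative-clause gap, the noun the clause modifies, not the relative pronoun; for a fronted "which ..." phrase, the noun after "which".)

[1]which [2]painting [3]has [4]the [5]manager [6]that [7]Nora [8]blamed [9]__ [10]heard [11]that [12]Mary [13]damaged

5

The marked gap is inside the relative clause, the direct object of "blamed".
Its filler is the head noun "manager" (via "that"), at word 5.
(The other dependency links word 2 to a gap after word 13.)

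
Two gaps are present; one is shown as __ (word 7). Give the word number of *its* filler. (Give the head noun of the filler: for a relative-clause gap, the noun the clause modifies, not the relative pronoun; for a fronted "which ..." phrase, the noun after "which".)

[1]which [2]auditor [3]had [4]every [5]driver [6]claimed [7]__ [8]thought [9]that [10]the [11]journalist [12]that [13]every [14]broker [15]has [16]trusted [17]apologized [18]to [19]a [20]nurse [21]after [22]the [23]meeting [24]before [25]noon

2

The marked gap is the subject of "thought".
Its filler is the fronted wh-phrase "which auditor", at word 2.
(The other dependency links word 11 to a gap after word 16.)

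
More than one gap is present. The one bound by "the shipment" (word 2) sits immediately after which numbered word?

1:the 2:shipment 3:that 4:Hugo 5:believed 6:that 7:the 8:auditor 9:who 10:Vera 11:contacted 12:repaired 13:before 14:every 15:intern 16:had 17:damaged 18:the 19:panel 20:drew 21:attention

12

The displaced element is "the shipment" (word 2).
It is linked across 1 clause boundary (that).
It functions as the direct object of "repaired", so the gap sits immediately after word 12 ("repaired").
Base order: Hugo believed that the auditor who Vera contacted repaired the shipment before every intern had damaged the panel.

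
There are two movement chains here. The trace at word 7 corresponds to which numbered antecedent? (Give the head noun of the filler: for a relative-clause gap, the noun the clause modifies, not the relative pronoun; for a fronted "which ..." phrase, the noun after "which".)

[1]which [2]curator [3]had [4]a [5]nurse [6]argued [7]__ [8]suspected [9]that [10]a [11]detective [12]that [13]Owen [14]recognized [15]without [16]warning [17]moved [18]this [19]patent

The marked gap is the subject of "suspected".
Its filler is the fronted wh-phrase "which curator", at word 2.
(The other dependency links word 11 to a gap after word 14.)

2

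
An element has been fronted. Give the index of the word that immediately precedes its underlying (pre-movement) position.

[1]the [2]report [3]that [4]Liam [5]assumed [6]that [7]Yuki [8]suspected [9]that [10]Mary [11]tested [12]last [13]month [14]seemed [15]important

11

The displaced element is "the report" (word 2).
It is linked across 2 clause boundaries (that → that).
It functions as the direct object of "tested", so the gap sits immediately after word 11 ("tested").
Base order: Liam assumed that Yuki suspected that Mary tested the report last month.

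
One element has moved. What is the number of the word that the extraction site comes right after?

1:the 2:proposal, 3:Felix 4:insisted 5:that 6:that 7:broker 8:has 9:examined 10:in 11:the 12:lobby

9

The displaced element is "the proposal" (word 2).
It is linked across 1 clause boundary (that).
It functions as the direct object of "examined", so the gap sits immediately after word 9 ("examined").
Base order: Felix insisted that that broker has examined the proposal in the lobby.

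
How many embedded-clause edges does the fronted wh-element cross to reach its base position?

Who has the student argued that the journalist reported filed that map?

2

"who" is extracted from the subject of "filed".
Boundaries crossed, outermost first: [that], [Ø] — 2 in total.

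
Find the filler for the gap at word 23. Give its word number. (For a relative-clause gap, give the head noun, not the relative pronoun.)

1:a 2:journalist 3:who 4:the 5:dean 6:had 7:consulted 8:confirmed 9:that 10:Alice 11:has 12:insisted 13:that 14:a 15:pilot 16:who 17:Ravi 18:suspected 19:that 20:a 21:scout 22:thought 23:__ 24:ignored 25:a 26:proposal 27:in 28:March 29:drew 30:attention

The gap at 23 is the subject of "ignored", inside a relative clause.
The relative pronoun is "who" (word 16); it is bound by the head noun immediately before it.
Its filler is the head noun "pilot", at word 15.

15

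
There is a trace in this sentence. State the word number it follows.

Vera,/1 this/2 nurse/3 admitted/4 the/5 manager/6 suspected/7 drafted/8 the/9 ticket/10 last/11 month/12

7

The displaced element is "Vera" (word 1).
It is linked across 2 clause boundaries (Ø → Ø).
It functions as the subject of "drafted", so the gap sits immediately after word 7 ("suspected").
Base order: This nurse admitted the manager suspected Vera drafted the ticket last month.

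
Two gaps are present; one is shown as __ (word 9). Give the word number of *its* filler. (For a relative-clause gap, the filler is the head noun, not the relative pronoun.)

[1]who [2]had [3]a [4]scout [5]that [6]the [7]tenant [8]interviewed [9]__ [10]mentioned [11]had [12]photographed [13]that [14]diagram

The marked gap is inside the relative clause, the direct object of "interviewed".
Its filler is the head noun "scout" (via "that"), at word 4.
(The other dependency links word 1 to a gap after word 10.)

4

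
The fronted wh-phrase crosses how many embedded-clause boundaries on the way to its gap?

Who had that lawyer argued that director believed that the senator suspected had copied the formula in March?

"who" is extracted from the subject of "copied".
Boundaries crossed, outermost first: [Ø], [that], [Ø] — 3 in total.

3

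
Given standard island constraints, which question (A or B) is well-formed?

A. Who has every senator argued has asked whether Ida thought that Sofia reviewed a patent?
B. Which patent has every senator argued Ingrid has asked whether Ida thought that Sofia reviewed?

A

In B, the wh-phrase is extracted from inside a wh-island (introduced by "whether"), which blocks movement.
In A, the extraction path crosses only that-complement boundaries, which are transparent.
So A is grammatical.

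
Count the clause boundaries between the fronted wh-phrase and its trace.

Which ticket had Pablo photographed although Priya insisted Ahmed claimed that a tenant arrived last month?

"which ticket" originates inside the matrix clause — no clause boundary is crossed.

0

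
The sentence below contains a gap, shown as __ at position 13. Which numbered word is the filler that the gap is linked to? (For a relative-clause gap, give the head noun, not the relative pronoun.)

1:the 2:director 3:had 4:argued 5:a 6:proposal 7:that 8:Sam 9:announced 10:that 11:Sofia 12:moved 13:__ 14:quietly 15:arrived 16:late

6

The gap at 13 is the object of "moved", inside a relative clause.
The relative pronoun is "that" (word 7); it is bound by the head noun immediately before it.
Its filler is the head noun "proposal", at word 6.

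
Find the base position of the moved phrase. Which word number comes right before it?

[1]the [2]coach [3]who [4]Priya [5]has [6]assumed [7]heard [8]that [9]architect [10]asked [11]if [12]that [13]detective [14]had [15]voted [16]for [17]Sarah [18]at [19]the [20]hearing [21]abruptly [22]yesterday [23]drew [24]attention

The displaced element is "the coach" (word 2).
It is linked across 1 clause boundary (Ø).
It functions as the subject of "heard", so the gap sits immediately after word 6 ("assumed").
Base order: Priya has assumed that the coach heard that architect asked if that detective had voted for Sarah at the hearing abruptly yesterday.

6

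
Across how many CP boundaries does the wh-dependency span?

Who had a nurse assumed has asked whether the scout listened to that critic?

1

"who" is extracted from the subject of "asked".
Boundaries crossed, outermost first: [Ø] — 1 in total.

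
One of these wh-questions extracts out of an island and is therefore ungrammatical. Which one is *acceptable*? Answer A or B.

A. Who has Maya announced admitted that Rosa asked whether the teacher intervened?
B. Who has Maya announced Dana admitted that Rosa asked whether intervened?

A

In B, the wh-phrase is extracted from inside a wh-island (introduced by "whether"), which blocks movement.
In A, the extraction path crosses only that-complement boundaries, which are transparent.
So A is grammatical.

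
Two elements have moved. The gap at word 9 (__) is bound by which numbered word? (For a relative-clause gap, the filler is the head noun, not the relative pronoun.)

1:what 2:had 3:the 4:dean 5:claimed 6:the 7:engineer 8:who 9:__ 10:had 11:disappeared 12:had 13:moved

The marked gap is inside the relative clause, the subject of "disappeared".
Its filler is the head noun "engineer" (via "who"), at word 7.
(The other dependency links word 1 to a gap after word 13.)

7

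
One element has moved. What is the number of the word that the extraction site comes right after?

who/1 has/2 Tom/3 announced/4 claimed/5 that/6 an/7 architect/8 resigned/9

4

The displaced element is "who" (word 1).
It is linked across 1 clause boundary (Ø).
It functions as the subject of "claimed", so the gap sits immediately after word 4 ("announced").
Base order: Tom has announced who claimed that an architect resigned.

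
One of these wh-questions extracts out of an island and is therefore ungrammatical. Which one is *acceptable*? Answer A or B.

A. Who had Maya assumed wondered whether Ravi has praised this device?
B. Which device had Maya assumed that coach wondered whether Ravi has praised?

A

In B, the wh-phrase is extracted from inside a wh-island (introduced by "whether"), which blocks movement.
In A, the extraction path crosses only that-complement boundaries, which are transparent.
So A is grammatical.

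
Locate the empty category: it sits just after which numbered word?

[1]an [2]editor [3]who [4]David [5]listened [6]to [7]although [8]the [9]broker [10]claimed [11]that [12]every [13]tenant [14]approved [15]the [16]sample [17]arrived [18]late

The displaced element is "an editor" (word 2).
It functions as the object of the preposition "to" of "listened", so the gap sits immediately after word 6 ("to").
Base order: David listened to an editor although the broker claimed that every tenant approved the sample.

6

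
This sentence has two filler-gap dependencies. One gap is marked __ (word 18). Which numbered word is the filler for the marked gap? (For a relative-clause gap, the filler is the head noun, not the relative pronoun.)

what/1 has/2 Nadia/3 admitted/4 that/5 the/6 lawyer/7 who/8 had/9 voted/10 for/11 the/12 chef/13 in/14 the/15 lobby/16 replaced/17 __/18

The marked gap is the direct object of "replaced".
Its filler is the fronted wh-phrase "what", at word 1.
(The other dependency links word 7 to a gap after word 8.)

1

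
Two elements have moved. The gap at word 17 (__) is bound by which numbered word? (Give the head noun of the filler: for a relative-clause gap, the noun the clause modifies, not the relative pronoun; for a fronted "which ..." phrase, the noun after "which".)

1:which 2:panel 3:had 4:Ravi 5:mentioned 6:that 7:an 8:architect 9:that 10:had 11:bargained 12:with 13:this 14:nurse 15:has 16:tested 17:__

The marked gap is the direct object of "tested".
Its filler is the fronted wh-phrase "which panel", at word 2.
(The other dependency links word 8 to a gap after word 9.)

2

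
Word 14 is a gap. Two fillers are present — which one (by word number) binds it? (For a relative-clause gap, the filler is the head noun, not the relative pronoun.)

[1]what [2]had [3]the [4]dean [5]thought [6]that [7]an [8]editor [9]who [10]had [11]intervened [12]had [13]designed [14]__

The marked gap is the direct object of "designed".
Its filler is the fronted wh-phrase "what", at word 1.
(The other dependency links word 8 to a gap after word 9.)

1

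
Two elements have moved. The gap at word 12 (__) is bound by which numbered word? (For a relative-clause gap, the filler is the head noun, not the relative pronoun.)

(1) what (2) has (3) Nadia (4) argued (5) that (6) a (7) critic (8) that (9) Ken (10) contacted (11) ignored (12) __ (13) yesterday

The marked gap is the direct object of "ignored".
Its filler is the fronted wh-phrase "what", at word 1.
(The other dependency links word 7 to a gap after word 10.)

1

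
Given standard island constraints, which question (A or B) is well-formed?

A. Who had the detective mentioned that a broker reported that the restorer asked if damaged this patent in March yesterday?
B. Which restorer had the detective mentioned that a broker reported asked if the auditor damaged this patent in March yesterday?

B

In A, the wh-phrase is extracted from inside a wh-island (introduced by "if"), which blocks movement.
In B, the extraction path crosses only that-complement boundaries, which are transparent.
So B is grammatical.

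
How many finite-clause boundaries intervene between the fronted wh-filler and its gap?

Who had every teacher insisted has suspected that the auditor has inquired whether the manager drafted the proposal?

"who" is extracted from the subject of "suspected".
Boundaries crossed, outermost first: [Ø] — 1 in total.

1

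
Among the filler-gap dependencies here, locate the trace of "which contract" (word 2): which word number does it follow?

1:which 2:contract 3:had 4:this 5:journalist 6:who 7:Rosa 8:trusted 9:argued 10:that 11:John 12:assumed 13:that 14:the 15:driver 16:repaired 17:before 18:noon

The displaced element is "which contract" (word 2).
It is linked across 2 clause boundaries (that → that).
It functions as the direct object of "repaired", so the gap sits immediately after word 16 ("repaired").
Base order: This journalist who Rosa trusted had argued that John assumed that the driver repaired which contract before noon.

16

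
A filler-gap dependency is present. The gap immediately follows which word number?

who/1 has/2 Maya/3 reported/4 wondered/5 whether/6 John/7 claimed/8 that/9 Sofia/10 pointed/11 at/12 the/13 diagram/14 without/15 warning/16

The displaced element is "who" (word 1).
It is linked across 1 clause boundary (Ø).
It functions as the subject of "wondered", so the gap sits immediately after word 4 ("reported").
Base order: Maya has reported who wondered whether John claimed that Sofia pointed at the diagram without warning.

4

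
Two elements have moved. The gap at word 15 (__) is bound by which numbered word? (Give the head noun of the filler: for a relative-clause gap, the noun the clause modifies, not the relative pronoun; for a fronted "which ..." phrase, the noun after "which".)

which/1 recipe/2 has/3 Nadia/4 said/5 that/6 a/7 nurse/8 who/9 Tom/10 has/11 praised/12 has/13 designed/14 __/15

2

The marked gap is the direct object of "designed".
Its filler is the fronted wh-phrase "which recipe", at word 2.
(The other dependency links word 8 to a gap after word 12.)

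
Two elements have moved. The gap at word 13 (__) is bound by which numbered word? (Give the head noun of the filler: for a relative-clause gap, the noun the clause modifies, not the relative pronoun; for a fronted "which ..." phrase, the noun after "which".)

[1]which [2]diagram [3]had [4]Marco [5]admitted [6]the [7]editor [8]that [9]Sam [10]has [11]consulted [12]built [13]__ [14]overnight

2

The marked gap is the direct object of "built".
Its filler is the fronted wh-phrase "which diagram", at word 2.
(The other dependency links word 7 to a gap after word 11.)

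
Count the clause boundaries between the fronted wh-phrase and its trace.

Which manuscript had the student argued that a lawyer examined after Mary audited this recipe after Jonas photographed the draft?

"which manuscript" is extracted from the object of "examined".
Boundaries crossed, outermost first: [that] — 1 in total.

1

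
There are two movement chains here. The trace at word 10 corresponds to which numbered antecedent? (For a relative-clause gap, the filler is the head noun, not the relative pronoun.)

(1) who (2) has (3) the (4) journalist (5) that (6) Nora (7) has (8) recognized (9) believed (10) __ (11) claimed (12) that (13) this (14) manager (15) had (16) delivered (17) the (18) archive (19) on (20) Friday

The marked gap is the subject of "claimed".
Its filler is the fronted wh-phrase "who", at word 1.
(The other dependency links word 4 to a gap after word 8.)

1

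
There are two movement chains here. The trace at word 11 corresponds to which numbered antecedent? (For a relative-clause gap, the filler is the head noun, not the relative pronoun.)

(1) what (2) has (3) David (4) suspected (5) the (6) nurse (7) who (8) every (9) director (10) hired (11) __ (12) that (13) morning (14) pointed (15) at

The marked gap is inside the relative clause, the direct object of "hired".
Its filler is the head noun "nurse" (via "who"), at word 6.
(The other dependency links word 1 to a gap after word 15.)

6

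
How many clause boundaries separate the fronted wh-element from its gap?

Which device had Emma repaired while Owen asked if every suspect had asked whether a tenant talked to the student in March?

"which device" originates inside the matrix clause — no clause boundary is crossed.

0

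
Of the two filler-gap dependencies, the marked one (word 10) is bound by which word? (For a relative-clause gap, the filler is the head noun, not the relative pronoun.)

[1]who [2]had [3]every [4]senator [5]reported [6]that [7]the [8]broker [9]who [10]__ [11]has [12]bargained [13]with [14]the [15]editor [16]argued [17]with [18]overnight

The marked gap is inside the relative clause, the subject of "bargained".
Its filler is the head noun "broker" (via "who"), at word 8.
(The other dependency links word 1 to a gap after word 17.)

8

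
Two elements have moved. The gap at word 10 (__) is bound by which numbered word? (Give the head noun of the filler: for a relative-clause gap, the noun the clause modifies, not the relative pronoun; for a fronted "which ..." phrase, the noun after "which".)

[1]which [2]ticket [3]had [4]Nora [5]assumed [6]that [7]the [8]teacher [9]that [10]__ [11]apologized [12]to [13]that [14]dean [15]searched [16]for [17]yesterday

The marked gap is inside the relative clause, the subject of "apologized".
Its filler is the head noun "teacher" (via "that"), at word 8.
(The other dependency links word 2 to a gap after word 16.)

8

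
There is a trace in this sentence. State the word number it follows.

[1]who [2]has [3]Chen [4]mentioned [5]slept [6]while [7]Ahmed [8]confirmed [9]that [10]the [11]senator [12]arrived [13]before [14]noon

4

The displaced element is "who" (word 1).
It is linked across 1 clause boundary (Ø).
It functions as the subject of "slept", so the gap sits immediately after word 4 ("mentioned").
Base order: Chen has mentioned that who slept while Ahmed confirmed that the senator arrived before noon.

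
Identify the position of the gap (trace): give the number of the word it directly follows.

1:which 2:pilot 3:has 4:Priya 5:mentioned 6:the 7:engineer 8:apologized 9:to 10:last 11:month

9

The displaced element is "which pilot" (word 2).
It is linked across 1 clause boundary (Ø).
It functions as the object of the preposition "to" of "apologized", so the gap sits immediately after word 9 ("to").
Base order: Priya has mentioned the engineer apologized to which pilot last month.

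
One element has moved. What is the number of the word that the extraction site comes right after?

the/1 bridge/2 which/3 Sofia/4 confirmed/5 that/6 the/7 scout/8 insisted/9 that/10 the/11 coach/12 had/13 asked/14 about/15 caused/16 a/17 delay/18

The displaced element is "the bridge" (word 2).
It is linked across 2 clause boundaries (that → that).
It functions as the object of the preposition "about" of "asked", so the gap sits immediately after word 15 ("about").
Base order: Sofia confirmed that the scout insisted that the coach had asked about the bridge.

15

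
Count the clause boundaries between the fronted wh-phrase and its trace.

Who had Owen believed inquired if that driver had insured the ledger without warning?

"who" is extracted from the subject of "inquired".
Boundaries crossed, outermost first: [Ø] — 1 in total.

1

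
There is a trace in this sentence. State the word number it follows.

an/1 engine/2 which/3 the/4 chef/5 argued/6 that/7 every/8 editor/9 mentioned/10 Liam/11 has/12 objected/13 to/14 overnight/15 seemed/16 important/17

The displaced element is "an engine" (word 2).
It is linked across 2 clause boundaries (that → Ø).
It functions as the object of the preposition "to" of "objected", so the gap sits immediately after word 14 ("to").
Base order: The chef argued that every editor mentioned Liam has objected to an engine overnight.

14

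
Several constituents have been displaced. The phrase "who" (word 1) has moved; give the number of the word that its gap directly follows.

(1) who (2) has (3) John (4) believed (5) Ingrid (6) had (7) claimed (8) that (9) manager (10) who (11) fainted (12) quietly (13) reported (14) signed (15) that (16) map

The displaced element is "who" (word 1).
It is linked across 3 clause boundaries (Ø → Ø → Ø).
It functions as the subject of "signed", so the gap sits immediately after word 13 ("reported").
Base order: John has believed Ingrid had claimed that manager who fainted quietly reported that who signed that map.

13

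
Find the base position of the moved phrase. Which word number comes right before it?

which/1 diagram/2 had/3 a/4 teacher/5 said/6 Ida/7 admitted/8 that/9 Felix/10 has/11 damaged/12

12

The displaced element is "which diagram" (word 2).
It is linked across 2 clause boundaries (Ø → that).
It functions as the direct object of "damaged", so the gap sits immediately after word 12 ("damaged").
Base order: A teacher had said Ida admitted that Felix has damaged which diagram.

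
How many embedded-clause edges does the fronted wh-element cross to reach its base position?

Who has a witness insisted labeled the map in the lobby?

"who" is extracted from the subject of "labeled".
Boundaries crossed, outermost first: [Ø] — 1 in total.

1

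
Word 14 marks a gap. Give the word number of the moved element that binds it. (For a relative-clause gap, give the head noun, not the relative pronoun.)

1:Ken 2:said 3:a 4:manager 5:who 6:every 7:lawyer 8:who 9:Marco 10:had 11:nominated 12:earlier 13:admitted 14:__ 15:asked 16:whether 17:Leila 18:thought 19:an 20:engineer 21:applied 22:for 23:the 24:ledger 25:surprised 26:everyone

4

The gap at 14 is the subject of "asked", inside a relative clause.
The relative pronoun is "who" (word 5); it is bound by the head noun immediately before it.
Its filler is the head noun "manager", at word 4.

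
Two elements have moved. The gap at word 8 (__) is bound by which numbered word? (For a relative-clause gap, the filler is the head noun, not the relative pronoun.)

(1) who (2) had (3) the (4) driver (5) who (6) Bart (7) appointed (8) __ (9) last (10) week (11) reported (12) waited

4

The marked gap is inside the relative clause, the direct object of "appointed".
Its filler is the head noun "driver" (via "who"), at word 4.
(The other dependency links word 1 to a gap after word 11.)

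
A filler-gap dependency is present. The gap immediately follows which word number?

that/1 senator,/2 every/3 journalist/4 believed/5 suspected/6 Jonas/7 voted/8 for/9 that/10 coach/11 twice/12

The displaced element is "that senator" (word 2).
It is linked across 1 clause boundary (Ø).
It functions as the subject of "suspected", so the gap sits immediately after word 5 ("believed").
Base order: Every journalist believed that that senator suspected Jonas voted for that coach twice.

5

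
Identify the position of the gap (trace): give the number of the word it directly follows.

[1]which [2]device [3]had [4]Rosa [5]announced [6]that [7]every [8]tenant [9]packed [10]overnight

9

The displaced element is "which device" (word 2).
It is linked across 1 clause boundary (that).
It functions as the direct object of "packed", so the gap sits immediately after word 9 ("packed").
Base order: Rosa had announced that every tenant packed which device overnight.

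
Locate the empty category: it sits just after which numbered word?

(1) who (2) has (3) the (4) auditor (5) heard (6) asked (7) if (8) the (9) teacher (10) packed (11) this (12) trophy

5

The displaced element is "who" (word 1).
It is linked across 1 clause boundary (Ø).
It functions as the subject of "asked", so the gap sits immediately after word 5 ("heard").
Base order: The auditor has heard who asked if the teacher packed this trophy.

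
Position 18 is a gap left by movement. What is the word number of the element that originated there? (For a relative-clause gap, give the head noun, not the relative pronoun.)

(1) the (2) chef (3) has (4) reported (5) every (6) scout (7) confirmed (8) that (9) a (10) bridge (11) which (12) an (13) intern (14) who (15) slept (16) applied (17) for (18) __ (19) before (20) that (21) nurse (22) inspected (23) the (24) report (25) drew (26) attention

10

The gap at 18 is the prepositional object of "applied", inside a relative clause.
The relative pronoun is "which" (word 11); it is bound by the head noun immediately before it.
Its filler is the head noun "bridge", at word 10.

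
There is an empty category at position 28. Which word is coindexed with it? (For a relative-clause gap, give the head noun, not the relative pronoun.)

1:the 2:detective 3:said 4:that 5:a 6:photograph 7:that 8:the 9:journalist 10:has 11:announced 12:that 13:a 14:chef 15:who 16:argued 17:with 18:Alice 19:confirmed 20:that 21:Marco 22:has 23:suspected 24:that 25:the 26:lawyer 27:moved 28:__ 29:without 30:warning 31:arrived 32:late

6

The gap at 28 is the object of "moved", inside a relative clause.
The relative pronoun is "that" (word 7); it is bound by the head noun immediately before it.
Its filler is the head noun "photograph", at word 6.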